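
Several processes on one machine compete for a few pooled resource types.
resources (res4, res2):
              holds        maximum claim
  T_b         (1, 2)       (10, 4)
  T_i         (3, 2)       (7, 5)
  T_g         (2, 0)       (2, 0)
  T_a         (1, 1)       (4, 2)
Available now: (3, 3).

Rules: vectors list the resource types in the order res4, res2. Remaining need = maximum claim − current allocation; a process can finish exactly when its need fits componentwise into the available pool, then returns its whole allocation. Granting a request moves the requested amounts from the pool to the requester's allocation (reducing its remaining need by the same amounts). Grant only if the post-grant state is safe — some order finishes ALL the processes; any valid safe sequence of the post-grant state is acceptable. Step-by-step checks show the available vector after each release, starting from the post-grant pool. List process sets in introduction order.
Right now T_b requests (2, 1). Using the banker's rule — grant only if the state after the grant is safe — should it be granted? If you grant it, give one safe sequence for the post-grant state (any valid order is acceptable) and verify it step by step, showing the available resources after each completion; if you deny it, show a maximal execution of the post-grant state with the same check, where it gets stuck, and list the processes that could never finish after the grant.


GRANT. The post-grant state is safe; one safe sequence: T_g, T_a, T_i, T_b.
Key observation: (1, 2) free after granting still covers T_g first, and each release covers the next.
Step-by-step check of the post-grant state:
  pool = (1, 2)
  T_g needs (0, 0) <= (1, 2) -> finishes; pool += (2, 0) = (3, 2)
  T_a needs (3, 1) <= (3, 2) -> finishes; pool += (1, 1) = (4, 3)
  T_i needs (4, 3) <= (4, 3) -> finishes; pool += (3, 2) = (7, 5)
  T_b needs (7, 1) <= (7, 5) -> finishes; pool += (3, 3) = (10, 8)


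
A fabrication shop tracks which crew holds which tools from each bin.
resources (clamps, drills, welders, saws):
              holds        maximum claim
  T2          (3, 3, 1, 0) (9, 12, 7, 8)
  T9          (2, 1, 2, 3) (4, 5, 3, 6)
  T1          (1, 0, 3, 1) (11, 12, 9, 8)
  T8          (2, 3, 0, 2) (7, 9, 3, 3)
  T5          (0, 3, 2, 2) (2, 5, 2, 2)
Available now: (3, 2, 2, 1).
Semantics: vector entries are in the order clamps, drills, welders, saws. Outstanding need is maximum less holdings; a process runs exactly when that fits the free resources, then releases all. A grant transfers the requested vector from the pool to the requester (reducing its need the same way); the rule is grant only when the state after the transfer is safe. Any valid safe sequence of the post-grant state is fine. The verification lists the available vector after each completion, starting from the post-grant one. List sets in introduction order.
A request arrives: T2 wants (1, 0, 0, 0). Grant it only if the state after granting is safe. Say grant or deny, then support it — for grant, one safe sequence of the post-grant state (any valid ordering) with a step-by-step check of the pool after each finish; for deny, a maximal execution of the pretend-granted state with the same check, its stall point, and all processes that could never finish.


DENY — the pretend-granted state is unsafe.
Key observation: even finishing T5, T9 leaves just (4, 6, 6, 6) free — too little clamps for any of the remaining processes.
After a pretend grant, a maximal execution: T5, T9 — then nothing else fits. Step-by-step check:
  pool = (2, 2, 2, 1)
  T5 needs (2, 2, 0, 0) <= (2, 2, 2, 1) -> finishes; pool += (0, 3, 2, 2) = (2, 5, 4, 3)
  T9 needs (2, 4, 1, 3) <= (2, 5, 4, 3) -> finishes; pool += (2, 1, 2, 3) = (4, 6, 6, 6)
  T2 cannot run: need (5, 9, 6, 8) vs free (4, 6, 6, 6) (insufficient clamps, drills and saws)
  T1 cannot run: need (10, 12, 6, 7) vs free (4, 6, 6, 6) (insufficient clamps, drills and saws)
  T8 cannot run: need (5, 6, 3, 1) vs free (4, 6, 6, 6) (insufficient clamps)
Processes that could never finish after the grant: T2, T1 and T8.


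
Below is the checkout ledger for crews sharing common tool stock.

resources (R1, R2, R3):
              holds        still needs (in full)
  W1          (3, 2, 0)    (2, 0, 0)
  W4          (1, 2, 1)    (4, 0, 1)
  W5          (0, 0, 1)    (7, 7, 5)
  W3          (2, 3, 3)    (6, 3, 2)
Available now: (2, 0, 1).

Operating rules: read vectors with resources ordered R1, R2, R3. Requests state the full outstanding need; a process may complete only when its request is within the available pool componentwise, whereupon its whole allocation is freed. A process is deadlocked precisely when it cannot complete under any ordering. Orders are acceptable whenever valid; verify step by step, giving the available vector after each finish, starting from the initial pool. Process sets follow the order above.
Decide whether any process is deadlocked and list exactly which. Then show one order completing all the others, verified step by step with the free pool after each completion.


Nothing here is deadlocked.
Key observation: no deadlock: W1 fits now, and the freed resources carry the rest through.
The rest can finish in the order W1, W4, W3, W5. Check, step by step:
  pool = (2, 0, 1)
  run W1 (needs (2, 0, 0), free (2, 0, 1)); after release of (3, 2, 0) the pool is (5, 2, 1)
  run W4 (needs (4, 0, 1), free (5, 2, 1)); after release of (1, 2, 1) the pool is (6, 4, 2)
  run W3 (needs (6, 3, 2), free (6, 4, 2)); after release of (2, 3, 3) the pool is (8, 7, 5)
  run W5 (needs (7, 7, 5), free (8, 7, 5)); after release of (0, 0, 1) the pool is (8, 7, 6)


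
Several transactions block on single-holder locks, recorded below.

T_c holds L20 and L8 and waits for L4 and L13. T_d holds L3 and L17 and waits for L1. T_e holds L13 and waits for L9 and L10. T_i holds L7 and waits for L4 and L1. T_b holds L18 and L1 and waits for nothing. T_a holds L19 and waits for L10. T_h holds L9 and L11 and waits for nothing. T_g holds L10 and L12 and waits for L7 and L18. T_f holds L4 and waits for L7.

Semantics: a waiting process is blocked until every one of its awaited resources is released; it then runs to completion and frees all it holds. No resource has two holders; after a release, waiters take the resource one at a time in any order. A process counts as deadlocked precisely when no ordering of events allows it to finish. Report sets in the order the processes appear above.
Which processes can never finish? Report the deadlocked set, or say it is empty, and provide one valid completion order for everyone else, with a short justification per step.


Deadlocked set: T_c, T_e, T_i, T_a, T_g and T_f.
Key observation: the waits loop around T_i -> T_f -> T_i with no way out; T_c, T_e, T_a and T_g wait into the deadlock from upstream.
A valid finishing order for the others: T_b, T_d, T_h.
Step-by-step check:
  T_b: no waits; runs immediately, freeing L18 and L1
  run T_d (all its waits — L1 — are resolved); releases L3 and L17
  T_h: no waits; runs immediately, freeing L9 and L11


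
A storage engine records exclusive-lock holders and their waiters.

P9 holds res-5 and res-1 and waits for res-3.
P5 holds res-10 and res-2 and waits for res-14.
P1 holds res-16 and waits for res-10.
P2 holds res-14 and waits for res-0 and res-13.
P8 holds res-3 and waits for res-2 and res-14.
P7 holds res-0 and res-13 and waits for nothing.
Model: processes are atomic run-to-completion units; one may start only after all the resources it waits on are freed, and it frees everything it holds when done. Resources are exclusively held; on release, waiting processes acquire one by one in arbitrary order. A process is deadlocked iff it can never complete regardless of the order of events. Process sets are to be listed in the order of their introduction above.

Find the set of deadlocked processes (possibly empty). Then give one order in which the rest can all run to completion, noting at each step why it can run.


No process is deadlocked.
Key observation: the wait graph is acyclic; completion cascades from the unblocked processes through everyone else.
A valid finishing order for the others: P7, P2, P5, P8, P9, P1.
Check, step by step:
  P7 waits on nothing -> runs at once and releases res-0 and res-13
  P2 waits on res-0 and res-13 — all released -> runs and releases res-14
  P5 waits on res-14 — all released -> runs and releases res-10 and res-2
  P8 waits on res-2 and res-14 — all released -> runs and releases res-3
  P9 waits on res-3 — all released -> runs and releases res-5 and res-1
  P1 waits on res-10 — all released -> runs and releases res-16


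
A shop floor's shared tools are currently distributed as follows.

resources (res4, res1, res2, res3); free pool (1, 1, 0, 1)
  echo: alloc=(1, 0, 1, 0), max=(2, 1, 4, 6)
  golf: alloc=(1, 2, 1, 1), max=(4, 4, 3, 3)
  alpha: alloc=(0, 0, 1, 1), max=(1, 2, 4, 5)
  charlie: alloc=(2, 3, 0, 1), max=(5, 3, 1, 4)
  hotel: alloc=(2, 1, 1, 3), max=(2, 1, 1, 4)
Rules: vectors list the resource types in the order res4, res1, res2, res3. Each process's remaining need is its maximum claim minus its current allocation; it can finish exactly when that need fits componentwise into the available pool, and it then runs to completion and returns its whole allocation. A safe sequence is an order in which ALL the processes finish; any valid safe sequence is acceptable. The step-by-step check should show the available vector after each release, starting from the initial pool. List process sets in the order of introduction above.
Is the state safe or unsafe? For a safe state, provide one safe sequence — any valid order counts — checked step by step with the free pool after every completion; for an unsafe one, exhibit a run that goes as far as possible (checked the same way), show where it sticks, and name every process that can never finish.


UNSAFE — no complete ordering exists.
Key observation: res2 is the bottleneck — with hotel, charlie done the pool holds (5, 5, 1, 5), short of every remaining need.
Going as far as possible: hotel, charlie; after that, nothing fits. Check, step by step:
  pool = (1, 1, 0, 1)
  hotel: need (0, 0, 0, 1) fits (1, 1, 0, 1); releases (2, 1, 1, 3), pool now (3, 2, 1, 4)
  charlie: need (3, 0, 1, 3) fits (3, 2, 1, 4); releases (2, 3, 0, 1), pool now (5, 5, 1, 5)
  echo cannot run: need (1, 1, 3, 6) vs free (5, 5, 1, 5) (insufficient res2 and res3)
  golf cannot run: need (3, 2, 2, 2) vs free (5, 5, 1, 5) (insufficient res2)
  alpha cannot run: need (1, 2, 3, 4) vs free (5, 5, 1, 5) (insufficient res2)
Permanently blocked: echo, golf and alpha.


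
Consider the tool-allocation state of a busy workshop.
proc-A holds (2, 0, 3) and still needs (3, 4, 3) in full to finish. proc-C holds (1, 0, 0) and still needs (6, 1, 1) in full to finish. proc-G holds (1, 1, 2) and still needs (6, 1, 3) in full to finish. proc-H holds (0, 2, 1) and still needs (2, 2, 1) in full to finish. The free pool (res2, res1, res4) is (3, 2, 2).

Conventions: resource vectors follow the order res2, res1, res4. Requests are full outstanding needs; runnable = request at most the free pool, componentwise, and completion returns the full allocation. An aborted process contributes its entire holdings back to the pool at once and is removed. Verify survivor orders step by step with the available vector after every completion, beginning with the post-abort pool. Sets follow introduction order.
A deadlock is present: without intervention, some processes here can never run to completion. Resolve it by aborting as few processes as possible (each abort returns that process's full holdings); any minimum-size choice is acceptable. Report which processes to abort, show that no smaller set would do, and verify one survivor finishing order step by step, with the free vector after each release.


Abort proc-C.
Key observation: no ordering could ever have run proc-G before the abort of proc-C; with (1, 0, 0) back in the pool it fits at step 3.
Why nothing smaller works: aborting no one leaves the state deadlocked as given.
The survivors complete as proc-H, proc-A, proc-G. Walking it through (starting from the post-abort pool):
  pool = (4, 2, 2)
  run proc-H (needs (2, 2, 1), free (4, 2, 2)); after release of (0, 2, 1) the pool is (4, 4, 3)
  run proc-A (needs (3, 4, 3), free (4, 4, 3)); after release of (2, 0, 3) the pool is (6, 4, 6)
  run proc-G (needs (6, 1, 3), free (6, 4, 6)); after release of (1, 1, 2) the pool is (7, 5, 8)


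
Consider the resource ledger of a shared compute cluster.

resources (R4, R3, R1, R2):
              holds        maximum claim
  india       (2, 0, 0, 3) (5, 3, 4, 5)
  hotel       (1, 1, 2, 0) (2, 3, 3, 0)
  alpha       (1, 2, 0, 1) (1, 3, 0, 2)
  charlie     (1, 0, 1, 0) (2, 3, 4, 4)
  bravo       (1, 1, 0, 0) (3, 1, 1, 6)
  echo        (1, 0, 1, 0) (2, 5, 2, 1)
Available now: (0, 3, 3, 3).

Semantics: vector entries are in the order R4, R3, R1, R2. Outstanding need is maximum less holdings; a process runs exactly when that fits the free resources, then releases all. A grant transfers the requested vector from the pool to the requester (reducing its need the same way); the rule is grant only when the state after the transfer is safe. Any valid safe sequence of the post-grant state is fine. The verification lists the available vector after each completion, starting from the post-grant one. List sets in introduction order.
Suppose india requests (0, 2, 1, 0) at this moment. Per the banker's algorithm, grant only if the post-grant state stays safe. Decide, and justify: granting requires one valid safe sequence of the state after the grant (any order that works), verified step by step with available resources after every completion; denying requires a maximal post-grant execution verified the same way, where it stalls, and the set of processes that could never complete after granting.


GRANT — the state after the grant stays safe, e.g. via alpha, hotel, charlie, india, echo, bravo.
Key observation: after the grant the pool drops to (0, 1, 2, 3), which still lets alpha finish first and unwind the rest.
Step-by-step check of the post-grant state:
  pool = (0, 1, 2, 3)
  alpha needs (0, 1, 0, 1) <= (0, 1, 2, 3) -> finishes; pool += (1, 2, 0, 1) = (1, 3, 2, 4)
  hotel needs (1, 2, 1, 0) <= (1, 3, 2, 4) -> finishes; pool += (1, 1, 2, 0) = (2, 4, 4, 4)
  charlie needs (1, 3, 3, 4) <= (2, 4, 4, 4) -> finishes; pool += (1, 0, 1, 0) = (3, 4, 5, 4)
  india needs (3, 1, 3, 2) <= (3, 4, 5, 4) -> finishes; pool += (2, 2, 1, 3) = (5, 6, 6, 7)
  echo needs (1, 5, 1, 1) <= (5, 6, 6, 7) -> finishes; pool += (1, 0, 1, 0) = (6, 6, 7, 7)
  bravo needs (2, 0, 1, 6) <= (6, 6, 7, 7) -> finishes; pool += (1, 1, 0, 0) = (7, 7, 7, 7)


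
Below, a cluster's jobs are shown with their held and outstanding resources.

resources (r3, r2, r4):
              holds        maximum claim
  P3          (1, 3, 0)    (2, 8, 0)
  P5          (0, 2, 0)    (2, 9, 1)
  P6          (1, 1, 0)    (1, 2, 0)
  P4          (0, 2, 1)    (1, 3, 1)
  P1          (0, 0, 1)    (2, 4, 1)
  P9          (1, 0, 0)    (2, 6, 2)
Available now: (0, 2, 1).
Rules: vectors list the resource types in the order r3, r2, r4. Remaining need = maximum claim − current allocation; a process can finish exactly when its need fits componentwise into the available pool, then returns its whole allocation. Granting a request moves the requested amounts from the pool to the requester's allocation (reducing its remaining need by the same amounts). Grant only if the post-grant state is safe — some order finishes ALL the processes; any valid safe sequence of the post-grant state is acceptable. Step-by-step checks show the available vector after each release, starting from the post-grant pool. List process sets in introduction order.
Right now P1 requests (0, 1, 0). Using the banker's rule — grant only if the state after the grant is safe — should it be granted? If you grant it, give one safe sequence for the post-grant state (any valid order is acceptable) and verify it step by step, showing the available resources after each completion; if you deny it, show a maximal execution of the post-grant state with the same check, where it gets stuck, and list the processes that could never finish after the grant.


DENY. Granting would leave the state unsafe.
Key observation: after P6, P4 the pool peaks at (1, 4, 2), and each blocked process is short somewhere: P3 on r2; P5 on r3, r2; P1 on r3; P9 on r2.
On the post-grant state, P6, P4 is a maximal run — nothing extends it. Step-by-step check:
  pool = (0, 1, 1)
  run P6 (needs (0, 1, 0), free (0, 1, 1)); after release of (1, 1, 0) the pool is (1, 2, 1)
  run P4 (needs (1, 1, 0), free (1, 2, 1)); after release of (0, 2, 1) the pool is (1, 4, 2)
  P3 still needs (1, 5, 0) but only (1, 4, 2) is free — short on r2
  P5 still needs (2, 7, 1) but only (1, 4, 2) is free — short on r3 and r2
  P1 still needs (2, 3, 0) but only (1, 4, 2) is free — short on r3
  P9 still needs (1, 6, 2) but only (1, 4, 2) is free — short on r2
Had the request been granted, P3, P5, P1 and P9 could never finish.


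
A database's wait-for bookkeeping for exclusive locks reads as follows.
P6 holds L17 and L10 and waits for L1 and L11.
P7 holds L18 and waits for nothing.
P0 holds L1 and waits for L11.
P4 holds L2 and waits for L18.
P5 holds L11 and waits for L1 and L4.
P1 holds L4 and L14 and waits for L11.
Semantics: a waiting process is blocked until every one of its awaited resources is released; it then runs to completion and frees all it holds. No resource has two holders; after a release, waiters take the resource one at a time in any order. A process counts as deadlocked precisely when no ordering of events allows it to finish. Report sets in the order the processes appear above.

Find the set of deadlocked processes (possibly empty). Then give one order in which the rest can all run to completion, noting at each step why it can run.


Deadlocked: P6, P0, P5 and P1.
Key observation: nobody on the ring P0 -> P5 -> P0 can start until another member finishes, which never happens; P1 is caught in further circular waits and P6 waits into the deadlock from upstream.
One completion order for the rest: P7, P4.
Verifying each step:
  run P7 (it waits on nothing); releases L18
  P4: everything it awaited (L18) is free; runs, freeing L2


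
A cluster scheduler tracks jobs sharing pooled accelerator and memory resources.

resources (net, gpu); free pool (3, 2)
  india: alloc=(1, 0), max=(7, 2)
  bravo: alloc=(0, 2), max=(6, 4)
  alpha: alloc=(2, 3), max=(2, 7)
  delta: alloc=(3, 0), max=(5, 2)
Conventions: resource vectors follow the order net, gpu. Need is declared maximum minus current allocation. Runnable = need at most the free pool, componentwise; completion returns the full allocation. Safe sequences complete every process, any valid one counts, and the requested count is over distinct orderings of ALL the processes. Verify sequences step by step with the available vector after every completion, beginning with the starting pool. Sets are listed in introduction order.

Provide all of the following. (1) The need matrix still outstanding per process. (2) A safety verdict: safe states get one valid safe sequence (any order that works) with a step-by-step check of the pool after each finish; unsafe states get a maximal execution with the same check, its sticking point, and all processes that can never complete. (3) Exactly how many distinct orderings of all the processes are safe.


(1) Outstanding need per process (order net, gpu):
  india: (6, 2)
  bravo: (6, 2)
  alpha: (0, 4)
  delta: (2, 2)
(2) The state is SAFE; one workable sequence: delta, bravo, alpha, india.
Key observation: the first exact fit in this order is delta — it needs (2, 2) with (3, 2) free, meeting a requested resource to the last unit.
Step-by-step check:
  pool = (3, 2)
  delta: need (2, 2) fits (3, 2); releases (3, 0), pool now (6, 2)
  bravo: need (6, 2) fits (6, 2); releases (0, 2), pool now (6, 4)
  alpha: need (0, 4) fits (6, 4); releases (2, 3), pool now (8, 7)
  india: need (6, 2) fits (8, 7); releases (1, 0), pool now (9, 7)
(3) Exactly 3 of the possible complete orderings are safe sequences.


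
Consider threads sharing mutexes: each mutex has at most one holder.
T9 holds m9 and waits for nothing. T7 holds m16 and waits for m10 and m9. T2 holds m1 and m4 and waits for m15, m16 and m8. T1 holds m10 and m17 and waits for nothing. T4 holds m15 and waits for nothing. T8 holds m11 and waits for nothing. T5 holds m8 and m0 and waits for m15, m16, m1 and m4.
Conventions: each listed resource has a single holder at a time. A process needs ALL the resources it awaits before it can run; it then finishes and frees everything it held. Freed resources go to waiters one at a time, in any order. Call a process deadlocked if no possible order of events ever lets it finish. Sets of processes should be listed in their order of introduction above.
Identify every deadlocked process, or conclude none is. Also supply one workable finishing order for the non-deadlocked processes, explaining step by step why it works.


The deadlocked set is T2 and T5.
Key observation: the wait chain closes on itself along T2 -> T5 -> T2; no other process is dragged down with it.
The rest can finish in the order T8, T1, T9, T7, T4.
Verifying each step:
  T8 waits on nothing -> runs at once and releases m11
  T1 waits on nothing -> runs at once and releases m10 and m17
  T9 waits on nothing -> runs at once and releases m9
  T7: everything it awaited (m10 and m9) is free; runs, freeing m16
  T4 waits on nothing -> runs at once and releases m15


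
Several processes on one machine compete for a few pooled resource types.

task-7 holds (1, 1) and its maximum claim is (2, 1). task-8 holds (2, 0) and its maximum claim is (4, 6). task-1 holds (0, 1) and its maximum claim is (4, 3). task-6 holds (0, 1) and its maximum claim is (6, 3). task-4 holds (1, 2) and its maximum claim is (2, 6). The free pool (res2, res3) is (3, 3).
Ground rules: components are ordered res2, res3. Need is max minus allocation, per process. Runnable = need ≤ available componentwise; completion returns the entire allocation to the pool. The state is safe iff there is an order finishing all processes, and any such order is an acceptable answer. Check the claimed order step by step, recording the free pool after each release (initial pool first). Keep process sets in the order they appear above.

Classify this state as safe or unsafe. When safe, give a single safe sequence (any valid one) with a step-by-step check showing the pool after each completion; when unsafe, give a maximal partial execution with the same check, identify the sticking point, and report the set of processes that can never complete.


The state is SAFE; one workable sequence: task-7, task-1, task-4, task-8, task-6.
Key observation: at task-1 the run first touches a limit — (4, 2) against (4, 4), exact on a resource it actually requests.
Step-by-step check:
  pool = (3, 3)
  task-7: need (1, 0) fits (3, 3); releases (1, 1), pool now (4, 4)
  task-1: need (4, 2) fits (4, 4); releases (0, 1), pool now (4, 5)
  task-4: need (1, 4) fits (4, 5); releases (1, 2), pool now (5, 7)
  task-8: need (2, 6) fits (5, 7); releases (2, 0), pool now (7, 7)
  task-6: need (6, 2) fits (7, 7); releases (0, 1), pool now (7, 8)


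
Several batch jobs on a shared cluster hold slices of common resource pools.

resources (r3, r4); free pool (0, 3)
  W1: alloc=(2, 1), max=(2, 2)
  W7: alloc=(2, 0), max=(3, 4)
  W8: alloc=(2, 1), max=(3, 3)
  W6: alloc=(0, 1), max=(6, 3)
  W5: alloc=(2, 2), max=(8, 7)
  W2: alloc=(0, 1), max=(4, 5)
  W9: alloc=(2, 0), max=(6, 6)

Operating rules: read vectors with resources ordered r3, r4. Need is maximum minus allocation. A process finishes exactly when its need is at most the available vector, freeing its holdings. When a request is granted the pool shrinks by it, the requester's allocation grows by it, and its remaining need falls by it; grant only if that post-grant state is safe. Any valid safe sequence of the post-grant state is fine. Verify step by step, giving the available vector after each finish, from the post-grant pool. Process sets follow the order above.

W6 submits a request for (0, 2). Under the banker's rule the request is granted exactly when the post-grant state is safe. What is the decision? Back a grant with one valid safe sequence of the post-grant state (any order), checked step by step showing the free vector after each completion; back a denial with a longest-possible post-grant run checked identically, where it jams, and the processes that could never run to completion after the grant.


DENY. Granting would leave the state unsafe.
Key observation: after W1, W8 the pool peaks at (4, 3), and each blocked process is short somewhere: W7 on r4; W6 on r3; W5 on r3, r4; W2 on r4; W9 on r4.
After a pretend grant, a maximal execution: W1, W8 — then nothing else fits. Check, step by step:
  pool = (0, 1)
  W1 needs (0, 1) <= (0, 1) -> finishes; pool += (2, 1) = (2, 2)
  W8 needs (1, 2) <= (2, 2) -> finishes; pool += (2, 1) = (4, 3)
  blocked: W7 wants (1, 4), pool (4, 3) — not enough r4
  blocked: W6 wants (6, 0), pool (4, 3) — not enough r3
  blocked: W5 wants (6, 5), pool (4, 3) — not enough r3 and r4
  blocked: W2 wants (4, 4), pool (4, 3) — not enough r4
  blocked: W9 wants (4, 6), pool (4, 3) — not enough r4
Had the request been granted, W7, W6, W5, W2 and W9 could never finish.


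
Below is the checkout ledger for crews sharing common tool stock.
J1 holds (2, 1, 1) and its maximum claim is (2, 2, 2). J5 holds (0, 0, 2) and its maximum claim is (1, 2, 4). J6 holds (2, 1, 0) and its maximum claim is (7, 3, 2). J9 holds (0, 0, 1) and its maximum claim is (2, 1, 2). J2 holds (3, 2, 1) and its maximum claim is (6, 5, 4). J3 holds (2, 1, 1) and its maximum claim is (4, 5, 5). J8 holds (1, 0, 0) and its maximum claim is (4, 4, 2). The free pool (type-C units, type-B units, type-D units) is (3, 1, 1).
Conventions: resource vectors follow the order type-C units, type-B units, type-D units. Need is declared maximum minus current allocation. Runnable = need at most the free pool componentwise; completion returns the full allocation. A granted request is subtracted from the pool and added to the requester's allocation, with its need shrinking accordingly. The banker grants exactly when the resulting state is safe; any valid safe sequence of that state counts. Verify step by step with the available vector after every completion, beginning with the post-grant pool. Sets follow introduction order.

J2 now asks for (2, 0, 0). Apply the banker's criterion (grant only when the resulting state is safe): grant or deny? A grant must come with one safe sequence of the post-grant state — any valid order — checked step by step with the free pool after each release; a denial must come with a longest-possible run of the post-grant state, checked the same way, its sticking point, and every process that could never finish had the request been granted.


DENY — the pretend-granted state is unsafe.
Key observation: after J1, J9, J5 the pool peaks at (3, 2, 5), and each blocked process is short somewhere: J6 on type-C units; J2 on type-B units; J3 on type-B units; J8 on type-B units.
On the post-grant state, J1, J9, J5 is a maximal run — nothing extends it. Verifying each step:
  pool = (1, 1, 1)
  J1 needs (0, 1, 1) <= (1, 1, 1) -> finishes; pool += (2, 1, 1) = (3, 2, 2)
  J9 needs (2, 1, 1) <= (3, 2, 2) -> finishes; pool += (0, 0, 1) = (3, 2, 3)
  J5 needs (1, 2, 2) <= (3, 2, 3) -> finishes; pool += (0, 0, 2) = (3, 2, 5)
  J6 still needs (5, 2, 2) but only (3, 2, 5) is free — short on type-C units
  J2 still needs (1, 3, 3) but only (3, 2, 5) is free — short on type-B units
  J3 still needs (2, 4, 4) but only (3, 2, 5) is free — short on type-B units
  J8 still needs (3, 4, 2) but only (3, 2, 5) is free — short on type-B units
Processes that could never finish after the grant: J6, J2, J3 and J8.


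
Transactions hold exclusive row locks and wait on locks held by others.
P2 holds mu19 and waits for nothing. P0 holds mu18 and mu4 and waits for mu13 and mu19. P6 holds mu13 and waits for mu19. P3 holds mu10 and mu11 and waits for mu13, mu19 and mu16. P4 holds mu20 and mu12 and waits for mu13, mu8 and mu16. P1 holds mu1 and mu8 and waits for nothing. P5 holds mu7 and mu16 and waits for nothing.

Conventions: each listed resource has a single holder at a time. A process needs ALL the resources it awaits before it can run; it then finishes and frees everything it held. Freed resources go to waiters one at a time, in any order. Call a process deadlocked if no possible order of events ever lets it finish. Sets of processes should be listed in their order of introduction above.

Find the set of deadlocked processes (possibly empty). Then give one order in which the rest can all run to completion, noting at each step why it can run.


The deadlocked set is empty.
Key observation: every chain of waits terminates; starting from the processes that wait on nothing, all the rest unlock in turn.
The rest can finish in the order P2, P6, P1, P5, P3, P4, P0.
Check, step by step:
  P2: no waits; runs immediately, freeing mu19
  P6: everything it awaited (mu19) is free; runs, freeing mu13
  P1: no waits; runs immediately, freeing mu1 and mu8
  P5: no waits; runs immediately, freeing mu7 and mu16
  P3: everything it awaited (mu13, mu19 and mu16) is free; runs, freeing mu10 and mu11
  P4: everything it awaited (mu13, mu8 and mu16) is free; runs, freeing mu20 and mu12
  P0: everything it awaited (mu13 and mu19) is free; runs, freeing mu18 and mu4


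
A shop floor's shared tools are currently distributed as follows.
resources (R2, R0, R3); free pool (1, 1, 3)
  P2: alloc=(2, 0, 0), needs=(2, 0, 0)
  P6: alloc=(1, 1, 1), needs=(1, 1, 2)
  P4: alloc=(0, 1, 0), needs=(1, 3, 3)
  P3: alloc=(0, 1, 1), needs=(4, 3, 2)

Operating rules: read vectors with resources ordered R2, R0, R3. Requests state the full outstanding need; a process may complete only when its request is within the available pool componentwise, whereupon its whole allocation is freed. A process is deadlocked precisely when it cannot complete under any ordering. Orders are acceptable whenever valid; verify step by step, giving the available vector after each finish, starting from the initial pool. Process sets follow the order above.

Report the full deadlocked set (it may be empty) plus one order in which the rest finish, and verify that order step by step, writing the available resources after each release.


Deadlocked: P4 and P3.
Key observation: even finishing P6, P2 leaves just (4, 2, 4) free — too little R0 for any of the remaining processes.
One completion order for the rest: P6, P2. Verifying each step:
  pool = (1, 1, 3)
  run P6 (needs (1, 1, 2), free (1, 1, 3)); after release of (1, 1, 1) the pool is (2, 2, 4)
  run P2 (needs (2, 0, 0), free (2, 2, 4)); after release of (2, 0, 0) the pool is (4, 2, 4)
The blocked processes can never fit:
  P4 still needs (1, 3, 3) but only (4, 2, 4) is free — short on R0
  P3 still needs (4, 3, 2) but only (4, 2, 4) is free — short on R0


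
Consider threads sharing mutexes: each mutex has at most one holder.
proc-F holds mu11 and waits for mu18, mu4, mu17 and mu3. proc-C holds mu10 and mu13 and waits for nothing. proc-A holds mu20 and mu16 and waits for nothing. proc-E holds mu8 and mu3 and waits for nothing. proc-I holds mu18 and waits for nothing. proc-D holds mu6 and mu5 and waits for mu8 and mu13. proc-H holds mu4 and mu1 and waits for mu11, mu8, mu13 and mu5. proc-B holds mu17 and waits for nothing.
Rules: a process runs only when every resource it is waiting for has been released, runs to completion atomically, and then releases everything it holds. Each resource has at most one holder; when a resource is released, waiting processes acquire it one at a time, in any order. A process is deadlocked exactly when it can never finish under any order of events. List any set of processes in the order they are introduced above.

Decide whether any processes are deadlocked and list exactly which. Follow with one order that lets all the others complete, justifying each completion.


The deadlocked set is proc-F and proc-H.
Key observation: nobody on the ring proc-F -> proc-H -> proc-F can start until another member finishes, which never happens; no other process is dragged down with it.
A valid finishing order for the others: proc-B, proc-C, proc-E, proc-D, proc-I, proc-A.
Step-by-step check:
  proc-B: no waits; runs immediately, freeing mu17
  proc-C: no waits; runs immediately, freeing mu10 and mu13
  proc-E: no waits; runs immediately, freeing mu8 and mu3
  run proc-D (all its waits — mu8 and mu13 — are resolved); releases mu6 and mu5
  proc-I: no waits; runs immediately, freeing mu18
  proc-A: no waits; runs immediately, freeing mu20 and mu16


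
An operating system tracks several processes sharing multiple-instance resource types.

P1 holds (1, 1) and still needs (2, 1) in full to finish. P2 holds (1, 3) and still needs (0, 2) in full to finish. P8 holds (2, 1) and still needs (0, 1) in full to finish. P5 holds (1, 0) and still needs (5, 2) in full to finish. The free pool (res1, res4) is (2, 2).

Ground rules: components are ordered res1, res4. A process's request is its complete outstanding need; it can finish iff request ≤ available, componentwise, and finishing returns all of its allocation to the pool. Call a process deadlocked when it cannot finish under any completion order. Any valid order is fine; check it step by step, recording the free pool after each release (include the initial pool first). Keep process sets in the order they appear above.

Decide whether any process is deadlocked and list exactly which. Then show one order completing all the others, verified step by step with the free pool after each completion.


No process is deadlocked.
Key observation: P8 can run right away; the returned allocation unlocks the remaining processes in turn.
One completion order for the rest: P8, P2, P5, P1. Verifying each step:
  pool = (2, 2)
  run P8 (needs (0, 1), free (2, 2)); after release of (2, 1) the pool is (4, 3)
  run P2 (needs (0, 2), free (4, 3)); after release of (1, 3) the pool is (5, 6)
  run P5 (needs (5, 2), free (5, 6)); after release of (1, 0) the pool is (6, 6)
  run P1 (needs (2, 1), free (6, 6)); after release of (1, 1) the pool is (7, 7)


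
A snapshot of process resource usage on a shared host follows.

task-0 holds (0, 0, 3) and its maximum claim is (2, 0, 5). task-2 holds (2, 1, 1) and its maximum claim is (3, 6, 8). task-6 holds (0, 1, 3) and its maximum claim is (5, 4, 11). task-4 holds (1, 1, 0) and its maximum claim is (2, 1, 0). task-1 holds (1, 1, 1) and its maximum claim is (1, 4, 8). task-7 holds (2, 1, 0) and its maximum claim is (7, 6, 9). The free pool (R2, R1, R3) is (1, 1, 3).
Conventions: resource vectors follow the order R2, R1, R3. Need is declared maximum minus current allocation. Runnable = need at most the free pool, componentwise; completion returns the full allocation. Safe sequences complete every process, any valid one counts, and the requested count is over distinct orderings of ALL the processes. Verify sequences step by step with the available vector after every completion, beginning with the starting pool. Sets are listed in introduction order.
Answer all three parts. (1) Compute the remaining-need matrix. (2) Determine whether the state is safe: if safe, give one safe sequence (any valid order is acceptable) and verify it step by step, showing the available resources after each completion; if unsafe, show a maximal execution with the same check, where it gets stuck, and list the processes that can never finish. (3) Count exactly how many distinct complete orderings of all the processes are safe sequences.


(1) Need matrix, components ordered R2, R1, R3:
  task-0: (2, 0, 2)
  task-2: (1, 5, 7)
  task-6: (5, 3, 8)
  task-4: (1, 0, 0)
  task-1: (0, 3, 7)
  task-7: (5, 5, 9)
(2) UNSAFE — no complete ordering exists.
Key observation: task-4, task-0 can finish, but then (2, 2, 6) is all there is, and the blocked group's R1 demands exceed it.
The run task-4, task-0 cannot be extended any further. Step-by-step check:
  pool = (1, 1, 3)
  run task-4 (needs (1, 0, 0), free (1, 1, 3)); after release of (1, 1, 0) the pool is (2, 2, 3)
  run task-0 (needs (2, 0, 2), free (2, 2, 3)); after release of (0, 0, 3) the pool is (2, 2, 6)
  task-2 still needs (1, 5, 7) but only (2, 2, 6) is free — short on R1 and R3
  task-6 still needs (5, 3, 8) but only (2, 2, 6) is free — short on R2, R1 and R3
  task-1 still needs (0, 3, 7) but only (2, 2, 6) is free — short on R1 and R3
  task-7 still needs (5, 5, 9) but only (2, 2, 6) is free — short on R2, R1 and R3
Permanently blocked: task-2, task-6, task-1 and task-7.
(3) The exact count: 0 of the possible complete orderings are safe sequences.


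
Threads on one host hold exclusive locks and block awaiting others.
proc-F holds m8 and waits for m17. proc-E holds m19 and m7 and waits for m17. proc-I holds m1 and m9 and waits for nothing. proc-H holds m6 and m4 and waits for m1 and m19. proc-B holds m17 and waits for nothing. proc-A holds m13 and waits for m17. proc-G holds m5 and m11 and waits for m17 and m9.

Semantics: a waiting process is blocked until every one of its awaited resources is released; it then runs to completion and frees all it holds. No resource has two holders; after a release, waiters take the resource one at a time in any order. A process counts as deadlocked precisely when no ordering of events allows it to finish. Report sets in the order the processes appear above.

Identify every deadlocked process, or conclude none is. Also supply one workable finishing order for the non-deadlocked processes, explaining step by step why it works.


The deadlocked set is empty.
Key observation: although several processes wait, no cycle exists — each chain bottoms out at a free runner.
One completion order for the rest: proc-B, proc-I, proc-E, proc-F, proc-H, proc-A, proc-G.
Verifying each step:
  proc-B: no waits; runs immediately, freeing m17
  proc-I: no waits; runs immediately, freeing m1 and m9
  proc-E: everything it awaited (m17) is free; runs, freeing m19 and m7
  proc-F: everything it awaited (m17) is free; runs, freeing m8
  proc-H: everything it awaited (m1 and m19) is free; runs, freeing m6 and m4
  proc-A: everything it awaited (m17) is free; runs, freeing m13
  proc-G: everything it awaited (m17 and m9) is free; runs, freeing m5 and m11


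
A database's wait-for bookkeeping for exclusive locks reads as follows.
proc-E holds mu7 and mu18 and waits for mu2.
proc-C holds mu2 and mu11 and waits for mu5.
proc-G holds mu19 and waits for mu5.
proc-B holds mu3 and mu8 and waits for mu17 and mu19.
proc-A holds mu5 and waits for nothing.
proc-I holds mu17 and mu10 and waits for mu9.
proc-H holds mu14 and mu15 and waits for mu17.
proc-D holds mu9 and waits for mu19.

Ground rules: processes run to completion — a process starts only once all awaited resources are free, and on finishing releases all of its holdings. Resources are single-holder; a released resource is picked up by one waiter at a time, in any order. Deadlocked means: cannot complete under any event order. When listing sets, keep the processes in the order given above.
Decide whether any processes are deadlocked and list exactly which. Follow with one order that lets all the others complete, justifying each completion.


No process is deadlocked.
Key observation: every chain of waits terminates; starting from the processes that wait on nothing, all the rest unlock in turn.
One completion order for the rest: proc-A, proc-C, proc-G, proc-D, proc-I, proc-H, proc-E, proc-B.
Walking it through:
  run proc-A (it waits on nothing); releases mu5
  run proc-C (all its waits — mu5 — are resolved); releases mu2 and mu11
  run proc-G (all its waits — mu5 — are resolved); releases mu19
  run proc-D (all its waits — mu19 — are resolved); releases mu9
  run proc-I (all its waits — mu9 — are resolved); releases mu17 and mu10
  run proc-H (all its waits — mu17 — are resolved); releases mu14 and mu15
  run proc-E (all its waits — mu2 — are resolved); releases mu7 and mu18
  run proc-B (all its waits — mu17 and mu19 — are resolved); releases mu3 and mu8
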